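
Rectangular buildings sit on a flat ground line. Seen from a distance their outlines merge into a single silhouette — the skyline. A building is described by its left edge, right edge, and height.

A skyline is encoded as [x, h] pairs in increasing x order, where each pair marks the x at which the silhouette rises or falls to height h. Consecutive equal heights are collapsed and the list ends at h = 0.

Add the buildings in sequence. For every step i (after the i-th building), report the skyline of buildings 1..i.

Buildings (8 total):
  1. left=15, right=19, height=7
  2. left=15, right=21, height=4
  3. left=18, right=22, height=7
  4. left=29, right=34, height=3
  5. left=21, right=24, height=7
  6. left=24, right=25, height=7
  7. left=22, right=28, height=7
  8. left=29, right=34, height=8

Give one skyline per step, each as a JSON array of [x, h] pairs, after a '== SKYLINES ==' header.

== SKYLINES ==
[[15,7],[19,0]]
[[15,7],[19,4],[21,0]]
[[15,7],[22,0]]
[[15,7],[22,0],[29,3],[34,0]]
[[15,7],[24,0],[29,3],[34,0]]
[[15,7],[25,0],[29,3],[34,0]]
[[15,7],[28,0],[29,3],[34,0]]
[[15,7],[28,0],[29,8],[34,0]]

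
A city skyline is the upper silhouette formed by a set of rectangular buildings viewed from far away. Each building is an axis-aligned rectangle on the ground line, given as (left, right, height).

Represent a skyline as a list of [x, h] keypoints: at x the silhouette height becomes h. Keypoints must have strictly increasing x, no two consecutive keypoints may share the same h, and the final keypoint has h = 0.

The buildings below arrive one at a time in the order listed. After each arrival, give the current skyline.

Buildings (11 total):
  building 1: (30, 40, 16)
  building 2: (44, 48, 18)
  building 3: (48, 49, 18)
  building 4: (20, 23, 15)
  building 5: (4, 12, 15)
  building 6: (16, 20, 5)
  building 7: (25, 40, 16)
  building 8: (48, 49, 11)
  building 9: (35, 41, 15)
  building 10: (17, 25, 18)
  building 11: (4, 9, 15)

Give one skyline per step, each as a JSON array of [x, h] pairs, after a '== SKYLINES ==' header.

== SKYLINES ==
[[30,16],[40,0]]
[[30,16],[40,0],[44,18],[48,0]]
[[30,16],[40,0],[44,18],[49,0]]
[[20,15],[23,0],[30,16],[40,0],[44,18],[49,0]]
[[4,15],[12,0],[20,15],[23,0],[30,16],[40,0],[44,18],[49,0]]
[[4,15],[12,0],[16,5],[20,15],[23,0],[30,16],[40,0],[44,18],[49,0]]
[[4,15],[12,0],[16,5],[20,15],[23,0],[25,16],[40,0],[44,18],[49,0]]
[[4,15],[12,0],[16,5],[20,15],[23,0],[25,16],[40,0],[44,18],[49,0]]
[[4,15],[12,0],[16,5],[20,15],[23,0],[25,16],[40,15],[41,0],[44,18],[49,0]]
[[4,15],[12,0],[16,5],[17,18],[25,16],[40,15],[41,0],[44,18],[49,0]]
[[4,15],[12,0],[16,5],[17,18],[25,16],[40,15],[41,0],[44,18],[49,0]]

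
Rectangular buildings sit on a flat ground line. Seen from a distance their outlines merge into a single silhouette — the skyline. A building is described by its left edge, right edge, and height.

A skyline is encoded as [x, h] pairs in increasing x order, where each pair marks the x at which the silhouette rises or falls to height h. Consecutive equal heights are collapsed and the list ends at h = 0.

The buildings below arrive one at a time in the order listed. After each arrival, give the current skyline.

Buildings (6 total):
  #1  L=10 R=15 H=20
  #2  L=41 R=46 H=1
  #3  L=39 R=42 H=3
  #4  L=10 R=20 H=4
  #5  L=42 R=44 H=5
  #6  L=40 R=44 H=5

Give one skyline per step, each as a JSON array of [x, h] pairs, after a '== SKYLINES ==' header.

== SKYLINES ==
[[10,20],[15,0]]
[[10,20],[15,0],[41,1],[46,0]]
[[10,20],[15,0],[39,3],[42,1],[46,0]]
[[10,20],[15,4],[20,0],[39,3],[42,1],[46,0]]
[[10,20],[15,4],[20,0],[39,3],[42,5],[44,1],[46,0]]
[[10,20],[15,4],[20,0],[39,3],[40,5],[44,1],[46,0]]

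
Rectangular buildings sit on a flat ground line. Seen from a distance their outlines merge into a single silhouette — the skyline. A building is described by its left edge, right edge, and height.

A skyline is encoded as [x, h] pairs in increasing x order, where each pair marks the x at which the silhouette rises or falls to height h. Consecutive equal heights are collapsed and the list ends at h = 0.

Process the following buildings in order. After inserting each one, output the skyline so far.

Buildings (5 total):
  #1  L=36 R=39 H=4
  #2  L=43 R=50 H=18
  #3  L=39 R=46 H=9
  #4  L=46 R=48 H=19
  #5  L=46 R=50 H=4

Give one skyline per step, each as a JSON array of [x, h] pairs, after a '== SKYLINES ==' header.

== SKYLINES ==
[[36,4],[39,0]]
[[36,4],[39,0],[43,18],[50,0]]
[[36,4],[39,9],[43,18],[50,0]]
[[36,4],[39,9],[43,18],[46,19],[48,18],[50,0]]
[[36,4],[39,9],[43,18],[46,19],[48,18],[50,0]]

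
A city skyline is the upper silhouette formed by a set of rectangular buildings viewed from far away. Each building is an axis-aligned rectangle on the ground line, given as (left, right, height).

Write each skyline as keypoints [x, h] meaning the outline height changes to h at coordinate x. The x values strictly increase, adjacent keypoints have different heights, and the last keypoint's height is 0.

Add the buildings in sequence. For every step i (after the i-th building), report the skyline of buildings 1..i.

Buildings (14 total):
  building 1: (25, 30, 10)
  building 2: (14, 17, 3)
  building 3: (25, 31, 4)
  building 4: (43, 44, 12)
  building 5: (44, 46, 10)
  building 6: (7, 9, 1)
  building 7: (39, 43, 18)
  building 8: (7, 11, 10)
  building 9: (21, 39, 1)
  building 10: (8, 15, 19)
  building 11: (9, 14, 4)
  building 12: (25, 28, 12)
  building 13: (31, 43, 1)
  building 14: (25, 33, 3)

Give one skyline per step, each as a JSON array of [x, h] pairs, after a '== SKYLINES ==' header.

== SKYLINES ==
[[25,10],[30,0]]
[[14,3],[17,0],[25,10],[30,0]]
[[14,3],[17,0],[25,10],[30,4],[31,0]]
[[14,3],[17,0],[25,10],[30,4],[31,0],[43,12],[44,0]]
[[14,3],[17,0],[25,10],[30,4],[31,0],[43,12],[44,10],[46,0]]
[[7,1],[9,0],[14,3],[17,0],[25,10],[30,4],[31,0],[43,12],[44,10],[46,0]]
[[7,1],[9,0],[14,3],[17,0],[25,10],[30,4],[31,0],[39,18],[43,12],[44,10],[46,0]]
[[7,10],[11,0],[14,3],[17,0],[25,10],[30,4],[31,0],[39,18],[43,12],[44,10],[46,0]]
[[7,10],[11,0],[14,3],[17,0],[21,1],[25,10],[30,4],[31,1],[39,18],[43,12],[44,10],[46,0]]
[[7,10],[8,19],[15,3],[17,0],[21,1],[25,10],[30,4],[31,1],[39,18],[43,12],[44,10],[46,0]]
[[7,10],[8,19],[15,3],[17,0],[21,1],[25,10],[30,4],[31,1],[39,18],[43,12],[44,10],[46,0]]
[[7,10],[8,19],[15,3],[17,0],[21,1],[25,12],[28,10],[30,4],[31,1],[39,18],[43,12],[44,10],[46,0]]
[[7,10],[8,19],[15,3],[17,0],[21,1],[25,12],[28,10],[30,4],[31,1],[39,18],[43,12],[44,10],[46,0]]
[[7,10],[8,19],[15,3],[17,0],[21,1],[25,12],[28,10],[30,4],[31,3],[33,1],[39,18],[43,12],[44,10],[46,0]]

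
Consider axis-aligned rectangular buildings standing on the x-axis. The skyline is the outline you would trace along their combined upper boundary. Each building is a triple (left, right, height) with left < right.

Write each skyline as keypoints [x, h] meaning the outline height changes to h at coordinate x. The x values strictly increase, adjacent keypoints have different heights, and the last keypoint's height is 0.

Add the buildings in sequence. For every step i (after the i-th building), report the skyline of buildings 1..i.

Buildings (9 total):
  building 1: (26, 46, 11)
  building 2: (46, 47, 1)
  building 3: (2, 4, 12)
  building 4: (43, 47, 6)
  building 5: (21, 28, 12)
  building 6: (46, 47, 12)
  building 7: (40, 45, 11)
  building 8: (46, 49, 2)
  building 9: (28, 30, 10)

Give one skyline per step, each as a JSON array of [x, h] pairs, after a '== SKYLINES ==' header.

== SKYLINES ==
[[26,11],[46,0]]
[[26,11],[46,1],[47,0]]
[[2,12],[4,0],[26,11],[46,1],[47,0]]
[[2,12],[4,0],[26,11],[46,6],[47,0]]
[[2,12],[4,0],[21,12],[28,11],[46,6],[47,0]]
[[2,12],[4,0],[21,12],[28,11],[46,12],[47,0]]
[[2,12],[4,0],[21,12],[28,11],[46,12],[47,0]]
[[2,12],[4,0],[21,12],[28,11],[46,12],[47,2],[49,0]]
[[2,12],[4,0],[21,12],[28,11],[46,12],[47,2],[49,0]]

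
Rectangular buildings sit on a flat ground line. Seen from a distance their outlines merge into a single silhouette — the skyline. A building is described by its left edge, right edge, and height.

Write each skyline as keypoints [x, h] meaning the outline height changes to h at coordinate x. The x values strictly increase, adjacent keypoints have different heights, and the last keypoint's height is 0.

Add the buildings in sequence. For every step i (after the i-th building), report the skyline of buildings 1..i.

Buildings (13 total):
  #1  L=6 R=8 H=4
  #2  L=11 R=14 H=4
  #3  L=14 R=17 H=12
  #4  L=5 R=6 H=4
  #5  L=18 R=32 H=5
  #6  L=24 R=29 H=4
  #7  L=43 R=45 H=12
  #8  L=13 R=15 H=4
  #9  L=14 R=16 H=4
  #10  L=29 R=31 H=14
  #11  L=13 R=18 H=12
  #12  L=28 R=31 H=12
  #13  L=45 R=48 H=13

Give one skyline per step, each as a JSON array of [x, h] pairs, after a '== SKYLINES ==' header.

== SKYLINES ==
[[6,4],[8,0]]
[[6,4],[8,0],[11,4],[14,0]]
[[6,4],[8,0],[11,4],[14,12],[17,0]]
[[5,4],[8,0],[11,4],[14,12],[17,0]]
[[5,4],[8,0],[11,4],[14,12],[17,0],[18,5],[32,0]]
[[5,4],[8,0],[11,4],[14,12],[17,0],[18,5],[32,0]]
[[5,4],[8,0],[11,4],[14,12],[17,0],[18,5],[32,0],[43,12],[45,0]]
[[5,4],[8,0],[11,4],[14,12],[17,0],[18,5],[32,0],[43,12],[45,0]]
[[5,4],[8,0],[11,4],[14,12],[17,0],[18,5],[32,0],[43,12],[45,0]]
[[5,4],[8,0],[11,4],[14,12],[17,0],[18,5],[29,14],[31,5],[32,0],[43,12],[45,0]]
[[5,4],[8,0],[11,4],[13,12],[18,5],[29,14],[31,5],[32,0],[43,12],[45,0]]
[[5,4],[8,0],[11,4],[13,12],[18,5],[28,12],[29,14],[31,5],[32,0],[43,12],[45,0]]
[[5,4],[8,0],[11,4],[13,12],[18,5],[28,12],[29,14],[31,5],[32,0],[43,12],[45,13],[48,0]]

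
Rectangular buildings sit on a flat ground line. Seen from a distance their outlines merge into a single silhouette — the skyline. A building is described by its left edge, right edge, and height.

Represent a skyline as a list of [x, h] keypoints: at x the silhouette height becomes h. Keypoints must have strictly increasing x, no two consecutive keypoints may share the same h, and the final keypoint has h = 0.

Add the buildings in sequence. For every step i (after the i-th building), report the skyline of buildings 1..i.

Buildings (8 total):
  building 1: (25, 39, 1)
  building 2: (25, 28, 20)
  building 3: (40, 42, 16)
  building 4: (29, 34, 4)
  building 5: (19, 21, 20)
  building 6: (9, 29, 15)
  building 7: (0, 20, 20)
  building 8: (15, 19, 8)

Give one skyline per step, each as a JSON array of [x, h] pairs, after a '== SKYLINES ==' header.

== SKYLINES ==
[[25,1],[39,0]]
[[25,20],[28,1],[39,0]]
[[25,20],[28,1],[39,0],[40,16],[42,0]]
[[25,20],[28,1],[29,4],[34,1],[39,0],[40,16],[42,0]]
[[19,20],[21,0],[25,20],[28,1],[29,4],[34,1],[39,0],[40,16],[42,0]]
[[9,15],[19,20],[21,15],[25,20],[28,15],[29,4],[34,1],[39,0],[40,16],[42,0]]
[[0,20],[21,15],[25,20],[28,15],[29,4],[34,1],[39,0],[40,16],[42,0]]
[[0,20],[21,15],[25,20],[28,15],[29,4],[34,1],[39,0],[40,16],[42,0]]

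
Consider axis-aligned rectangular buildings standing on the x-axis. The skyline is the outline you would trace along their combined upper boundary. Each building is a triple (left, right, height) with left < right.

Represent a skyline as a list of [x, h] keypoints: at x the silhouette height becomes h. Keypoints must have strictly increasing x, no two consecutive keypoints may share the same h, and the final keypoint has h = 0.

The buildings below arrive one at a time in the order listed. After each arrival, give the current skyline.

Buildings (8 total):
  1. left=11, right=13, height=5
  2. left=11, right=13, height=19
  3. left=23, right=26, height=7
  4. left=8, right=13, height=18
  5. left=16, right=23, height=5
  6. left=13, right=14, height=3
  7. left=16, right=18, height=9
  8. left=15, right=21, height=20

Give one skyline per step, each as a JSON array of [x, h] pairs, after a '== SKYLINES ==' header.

== SKYLINES ==
[[11,5],[13,0]]
[[11,19],[13,0]]
[[11,19],[13,0],[23,7],[26,0]]
[[8,18],[11,19],[13,0],[23,7],[26,0]]
[[8,18],[11,19],[13,0],[16,5],[23,7],[26,0]]
[[8,18],[11,19],[13,3],[14,0],[16,5],[23,7],[26,0]]
[[8,18],[11,19],[13,3],[14,0],[16,9],[18,5],[23,7],[26,0]]
[[8,18],[11,19],[13,3],[14,0],[15,20],[21,5],[23,7],[26,0]]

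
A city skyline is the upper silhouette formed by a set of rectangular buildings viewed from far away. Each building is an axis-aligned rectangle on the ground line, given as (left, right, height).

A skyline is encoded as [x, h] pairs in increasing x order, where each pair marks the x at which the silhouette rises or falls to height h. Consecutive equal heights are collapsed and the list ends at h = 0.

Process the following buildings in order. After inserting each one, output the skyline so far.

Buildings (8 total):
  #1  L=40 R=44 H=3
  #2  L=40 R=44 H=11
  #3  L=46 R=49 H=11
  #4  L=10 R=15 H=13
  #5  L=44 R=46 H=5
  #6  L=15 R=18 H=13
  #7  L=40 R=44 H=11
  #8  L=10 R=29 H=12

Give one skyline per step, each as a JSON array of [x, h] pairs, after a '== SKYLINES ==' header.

== SKYLINES ==
[[40,3],[44,0]]
[[40,11],[44,0]]
[[40,11],[44,0],[46,11],[49,0]]
[[10,13],[15,0],[40,11],[44,0],[46,11],[49,0]]
[[10,13],[15,0],[40,11],[44,5],[46,11],[49,0]]
[[10,13],[18,0],[40,11],[44,5],[46,11],[49,0]]
[[10,13],[18,0],[40,11],[44,5],[46,11],[49,0]]
[[10,13],[18,12],[29,0],[40,11],[44,5],[46,11],[49,0]]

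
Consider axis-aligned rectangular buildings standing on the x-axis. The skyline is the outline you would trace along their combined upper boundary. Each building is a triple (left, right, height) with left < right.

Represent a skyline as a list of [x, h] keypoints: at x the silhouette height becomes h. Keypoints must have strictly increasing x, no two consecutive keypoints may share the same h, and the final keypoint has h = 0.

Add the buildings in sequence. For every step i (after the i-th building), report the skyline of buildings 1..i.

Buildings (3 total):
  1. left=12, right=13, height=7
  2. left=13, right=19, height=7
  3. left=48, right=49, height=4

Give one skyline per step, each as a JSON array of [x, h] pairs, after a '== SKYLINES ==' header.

== SKYLINES ==
[[12,7],[13,0]]
[[12,7],[19,0]]
[[12,7],[19,0],[48,4],[49,0]]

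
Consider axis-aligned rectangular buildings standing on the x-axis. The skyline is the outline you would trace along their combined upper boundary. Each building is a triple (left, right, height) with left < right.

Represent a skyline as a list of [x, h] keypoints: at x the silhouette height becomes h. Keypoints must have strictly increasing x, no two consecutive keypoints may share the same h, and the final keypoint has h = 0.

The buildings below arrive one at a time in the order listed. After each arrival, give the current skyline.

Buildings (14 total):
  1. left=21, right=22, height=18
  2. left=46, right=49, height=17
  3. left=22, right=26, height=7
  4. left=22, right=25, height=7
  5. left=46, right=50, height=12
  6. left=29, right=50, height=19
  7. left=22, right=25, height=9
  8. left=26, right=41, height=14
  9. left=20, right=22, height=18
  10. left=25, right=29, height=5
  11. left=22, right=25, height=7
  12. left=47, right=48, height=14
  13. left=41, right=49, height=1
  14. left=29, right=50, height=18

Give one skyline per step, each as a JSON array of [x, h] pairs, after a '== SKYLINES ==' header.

== SKYLINES ==
[[21,18],[22,0]]
[[21,18],[22,0],[46,17],[49,0]]
[[21,18],[22,7],[26,0],[46,17],[49,0]]
[[21,18],[22,7],[26,0],[46,17],[49,0]]
[[21,18],[22,7],[26,0],[46,17],[49,12],[50,0]]
[[21,18],[22,7],[26,0],[29,19],[50,0]]
[[21,18],[22,9],[25,7],[26,0],[29,19],[50,0]]
[[21,18],[22,9],[25,7],[26,14],[29,19],[50,0]]
[[20,18],[22,9],[25,7],[26,14],[29,19],[50,0]]
[[20,18],[22,9],[25,7],[26,14],[29,19],[50,0]]
[[20,18],[22,9],[25,7],[26,14],[29,19],[50,0]]
[[20,18],[22,9],[25,7],[26,14],[29,19],[50,0]]
[[20,18],[22,9],[25,7],[26,14],[29,19],[50,0]]
[[20,18],[22,9],[25,7],[26,14],[29,19],[50,0]]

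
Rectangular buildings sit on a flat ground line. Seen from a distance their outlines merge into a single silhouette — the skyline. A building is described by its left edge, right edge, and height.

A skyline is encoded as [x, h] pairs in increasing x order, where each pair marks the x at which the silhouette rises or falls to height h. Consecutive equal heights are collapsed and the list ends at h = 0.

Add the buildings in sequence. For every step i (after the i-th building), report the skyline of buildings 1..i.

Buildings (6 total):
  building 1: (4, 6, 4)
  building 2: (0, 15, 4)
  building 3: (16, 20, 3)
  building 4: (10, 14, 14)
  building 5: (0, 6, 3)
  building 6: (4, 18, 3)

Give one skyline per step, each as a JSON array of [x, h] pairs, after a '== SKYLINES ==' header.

== SKYLINES ==
[[4,4],[6,0]]
[[0,4],[15,0]]
[[0,4],[15,0],[16,3],[20,0]]
[[0,4],[10,14],[14,4],[15,0],[16,3],[20,0]]
[[0,4],[10,14],[14,4],[15,0],[16,3],[20,0]]
[[0,4],[10,14],[14,4],[15,3],[20,0]]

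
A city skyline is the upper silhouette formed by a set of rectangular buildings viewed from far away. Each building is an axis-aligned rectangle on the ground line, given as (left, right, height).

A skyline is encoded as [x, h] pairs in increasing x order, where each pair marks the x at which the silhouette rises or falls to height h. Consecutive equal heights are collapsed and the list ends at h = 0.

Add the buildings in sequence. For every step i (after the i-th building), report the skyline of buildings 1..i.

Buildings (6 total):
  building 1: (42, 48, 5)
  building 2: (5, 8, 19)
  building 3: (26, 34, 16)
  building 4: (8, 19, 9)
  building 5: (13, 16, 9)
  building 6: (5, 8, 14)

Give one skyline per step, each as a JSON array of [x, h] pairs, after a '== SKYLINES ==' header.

== SKYLINES ==
[[42,5],[48,0]]
[[5,19],[8,0],[42,5],[48,0]]
[[5,19],[8,0],[26,16],[34,0],[42,5],[48,0]]
[[5,19],[8,9],[19,0],[26,16],[34,0],[42,5],[48,0]]
[[5,19],[8,9],[19,0],[26,16],[34,0],[42,5],[48,0]]
[[5,19],[8,9],[19,0],[26,16],[34,0],[42,5],[48,0]]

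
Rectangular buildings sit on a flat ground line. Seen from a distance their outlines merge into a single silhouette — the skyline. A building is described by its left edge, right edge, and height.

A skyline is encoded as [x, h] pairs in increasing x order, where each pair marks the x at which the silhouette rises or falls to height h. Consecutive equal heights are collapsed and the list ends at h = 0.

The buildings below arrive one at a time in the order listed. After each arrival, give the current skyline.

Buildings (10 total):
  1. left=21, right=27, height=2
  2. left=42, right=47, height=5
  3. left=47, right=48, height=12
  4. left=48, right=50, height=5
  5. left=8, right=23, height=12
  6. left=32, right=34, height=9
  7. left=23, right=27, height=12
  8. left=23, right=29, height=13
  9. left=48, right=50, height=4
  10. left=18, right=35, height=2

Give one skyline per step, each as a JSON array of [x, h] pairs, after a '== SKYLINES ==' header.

== SKYLINES ==
[[21,2],[27,0]]
[[21,2],[27,0],[42,5],[47,0]]
[[21,2],[27,0],[42,5],[47,12],[48,0]]
[[21,2],[27,0],[42,5],[47,12],[48,5],[50,0]]
[[8,12],[23,2],[27,0],[42,5],[47,12],[48,5],[50,0]]
[[8,12],[23,2],[27,0],[32,9],[34,0],[42,5],[47,12],[48,5],[50,0]]
[[8,12],[27,0],[32,9],[34,0],[42,5],[47,12],[48,5],[50,0]]
[[8,12],[23,13],[29,0],[32,9],[34,0],[42,5],[47,12],[48,5],[50,0]]
[[8,12],[23,13],[29,0],[32,9],[34,0],[42,5],[47,12],[48,5],[50,0]]
[[8,12],[23,13],[29,2],[32,9],[34,2],[35,0],[42,5],[47,12],[48,5],[50,0]]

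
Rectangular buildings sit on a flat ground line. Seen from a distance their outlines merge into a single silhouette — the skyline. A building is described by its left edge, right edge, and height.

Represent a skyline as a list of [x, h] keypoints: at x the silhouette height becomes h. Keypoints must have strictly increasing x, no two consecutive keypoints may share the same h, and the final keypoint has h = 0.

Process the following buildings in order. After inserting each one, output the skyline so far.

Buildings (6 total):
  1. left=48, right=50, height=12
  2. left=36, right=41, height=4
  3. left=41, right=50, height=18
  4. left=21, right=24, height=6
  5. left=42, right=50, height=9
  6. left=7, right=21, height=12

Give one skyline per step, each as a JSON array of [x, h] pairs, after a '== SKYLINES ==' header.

== SKYLINES ==
[[48,12],[50,0]]
[[36,4],[41,0],[48,12],[50,0]]
[[36,4],[41,18],[50,0]]
[[21,6],[24,0],[36,4],[41,18],[50,0]]
[[21,6],[24,0],[36,4],[41,18],[50,0]]
[[7,12],[21,6],[24,0],[36,4],[41,18],[50,0]]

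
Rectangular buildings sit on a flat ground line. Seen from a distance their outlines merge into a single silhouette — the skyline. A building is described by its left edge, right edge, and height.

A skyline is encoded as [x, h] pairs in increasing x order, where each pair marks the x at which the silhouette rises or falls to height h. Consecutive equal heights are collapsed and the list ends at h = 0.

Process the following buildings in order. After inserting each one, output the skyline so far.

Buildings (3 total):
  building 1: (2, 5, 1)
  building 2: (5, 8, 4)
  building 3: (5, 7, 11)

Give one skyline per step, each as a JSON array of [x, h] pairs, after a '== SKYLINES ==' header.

== SKYLINES ==
[[2,1],[5,0]]
[[2,1],[5,4],[8,0]]
[[2,1],[5,11],[7,4],[8,0]]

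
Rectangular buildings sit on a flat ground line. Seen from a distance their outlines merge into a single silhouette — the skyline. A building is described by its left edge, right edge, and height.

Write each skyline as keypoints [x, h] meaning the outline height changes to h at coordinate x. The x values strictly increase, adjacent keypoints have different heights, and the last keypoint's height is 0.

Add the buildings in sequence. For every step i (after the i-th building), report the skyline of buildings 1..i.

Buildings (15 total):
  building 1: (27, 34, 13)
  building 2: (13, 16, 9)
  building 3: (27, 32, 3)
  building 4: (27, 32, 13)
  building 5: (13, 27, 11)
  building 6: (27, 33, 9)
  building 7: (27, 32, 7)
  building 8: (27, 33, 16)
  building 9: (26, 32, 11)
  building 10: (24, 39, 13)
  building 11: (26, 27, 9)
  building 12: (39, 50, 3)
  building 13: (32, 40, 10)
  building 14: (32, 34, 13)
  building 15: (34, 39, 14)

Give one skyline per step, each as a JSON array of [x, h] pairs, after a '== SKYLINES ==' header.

== SKYLINES ==
[[27,13],[34,0]]
[[13,9],[16,0],[27,13],[34,0]]
[[13,9],[16,0],[27,13],[34,0]]
[[13,9],[16,0],[27,13],[34,0]]
[[13,11],[27,13],[34,0]]
[[13,11],[27,13],[34,0]]
[[13,11],[27,13],[34,0]]
[[13,11],[27,16],[33,13],[34,0]]
[[13,11],[27,16],[33,13],[34,0]]
[[13,11],[24,13],[27,16],[33,13],[39,0]]
[[13,11],[24,13],[27,16],[33,13],[39,0]]
[[13,11],[24,13],[27,16],[33,13],[39,3],[50,0]]
[[13,11],[24,13],[27,16],[33,13],[39,10],[40,3],[50,0]]
[[13,11],[24,13],[27,16],[33,13],[39,10],[40,3],[50,0]]
[[13,11],[24,13],[27,16],[33,13],[34,14],[39,10],[40,3],[50,0]]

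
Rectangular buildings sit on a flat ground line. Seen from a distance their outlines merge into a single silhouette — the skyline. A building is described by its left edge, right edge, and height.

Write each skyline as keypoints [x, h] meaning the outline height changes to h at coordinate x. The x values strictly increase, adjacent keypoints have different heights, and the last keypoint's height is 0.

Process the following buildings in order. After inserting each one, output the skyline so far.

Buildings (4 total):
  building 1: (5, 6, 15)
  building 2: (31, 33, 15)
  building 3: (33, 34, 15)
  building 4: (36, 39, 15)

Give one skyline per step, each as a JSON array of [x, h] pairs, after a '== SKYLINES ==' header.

== SKYLINES ==
[[5,15],[6,0]]
[[5,15],[6,0],[31,15],[33,0]]
[[5,15],[6,0],[31,15],[34,0]]
[[5,15],[6,0],[31,15],[34,0],[36,15],[39,0]]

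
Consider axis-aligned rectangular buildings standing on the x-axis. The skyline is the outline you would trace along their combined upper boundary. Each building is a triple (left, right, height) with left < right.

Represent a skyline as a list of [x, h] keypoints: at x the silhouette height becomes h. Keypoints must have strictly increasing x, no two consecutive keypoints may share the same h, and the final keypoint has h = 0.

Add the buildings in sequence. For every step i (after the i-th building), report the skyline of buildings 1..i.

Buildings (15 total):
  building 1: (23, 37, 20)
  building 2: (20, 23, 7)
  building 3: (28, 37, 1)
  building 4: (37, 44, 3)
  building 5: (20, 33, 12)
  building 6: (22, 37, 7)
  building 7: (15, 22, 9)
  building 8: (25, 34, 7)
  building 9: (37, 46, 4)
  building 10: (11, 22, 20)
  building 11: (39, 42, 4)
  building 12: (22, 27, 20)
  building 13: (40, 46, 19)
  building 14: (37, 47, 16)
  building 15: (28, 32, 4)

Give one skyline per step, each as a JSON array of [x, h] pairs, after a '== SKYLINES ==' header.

== SKYLINES ==
[[23,20],[37,0]]
[[20,7],[23,20],[37,0]]
[[20,7],[23,20],[37,0]]
[[20,7],[23,20],[37,3],[44,0]]
[[20,12],[23,20],[37,3],[44,0]]
[[20,12],[23,20],[37,3],[44,0]]
[[15,9],[20,12],[23,20],[37,3],[44,0]]
[[15,9],[20,12],[23,20],[37,3],[44,0]]
[[15,9],[20,12],[23,20],[37,4],[46,0]]
[[11,20],[22,12],[23,20],[37,4],[46,0]]
[[11,20],[22,12],[23,20],[37,4],[46,0]]
[[11,20],[37,4],[46,0]]
[[11,20],[37,4],[40,19],[46,0]]
[[11,20],[37,16],[40,19],[46,16],[47,0]]
[[11,20],[37,16],[40,19],[46,16],[47,0]]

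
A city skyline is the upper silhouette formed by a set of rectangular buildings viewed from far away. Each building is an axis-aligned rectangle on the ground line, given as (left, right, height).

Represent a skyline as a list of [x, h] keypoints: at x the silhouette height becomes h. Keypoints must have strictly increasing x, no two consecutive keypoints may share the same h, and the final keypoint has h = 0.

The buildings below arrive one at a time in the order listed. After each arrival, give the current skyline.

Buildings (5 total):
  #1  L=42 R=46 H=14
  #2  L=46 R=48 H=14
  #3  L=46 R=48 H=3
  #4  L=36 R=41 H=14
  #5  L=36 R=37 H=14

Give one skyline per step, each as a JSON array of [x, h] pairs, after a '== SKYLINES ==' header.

== SKYLINES ==
[[42,14],[46,0]]
[[42,14],[48,0]]
[[42,14],[48,0]]
[[36,14],[41,0],[42,14],[48,0]]
[[36,14],[41,0],[42,14],[48,0]]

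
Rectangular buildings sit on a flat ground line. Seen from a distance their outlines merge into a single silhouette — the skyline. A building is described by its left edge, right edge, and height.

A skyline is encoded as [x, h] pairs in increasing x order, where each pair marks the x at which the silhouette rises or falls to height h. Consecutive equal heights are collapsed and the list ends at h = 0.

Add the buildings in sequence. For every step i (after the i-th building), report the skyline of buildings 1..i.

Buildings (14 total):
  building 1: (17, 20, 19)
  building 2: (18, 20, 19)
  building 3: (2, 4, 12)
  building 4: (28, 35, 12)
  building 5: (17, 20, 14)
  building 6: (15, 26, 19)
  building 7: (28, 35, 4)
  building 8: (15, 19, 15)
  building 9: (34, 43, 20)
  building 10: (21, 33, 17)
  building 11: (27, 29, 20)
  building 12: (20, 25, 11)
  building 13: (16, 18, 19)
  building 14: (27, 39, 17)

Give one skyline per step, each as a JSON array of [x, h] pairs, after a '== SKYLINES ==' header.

== SKYLINES ==
[[17,19],[20,0]]
[[17,19],[20,0]]
[[2,12],[4,0],[17,19],[20,0]]
[[2,12],[4,0],[17,19],[20,0],[28,12],[35,0]]
[[2,12],[4,0],[17,19],[20,0],[28,12],[35,0]]
[[2,12],[4,0],[15,19],[26,0],[28,12],[35,0]]
[[2,12],[4,0],[15,19],[26,0],[28,12],[35,0]]
[[2,12],[4,0],[15,19],[26,0],[28,12],[35,0]]
[[2,12],[4,0],[15,19],[26,0],[28,12],[34,20],[43,0]]
[[2,12],[4,0],[15,19],[26,17],[33,12],[34,20],[43,0]]
[[2,12],[4,0],[15,19],[26,17],[27,20],[29,17],[33,12],[34,20],[43,0]]
[[2,12],[4,0],[15,19],[26,17],[27,20],[29,17],[33,12],[34,20],[43,0]]
[[2,12],[4,0],[15,19],[26,17],[27,20],[29,17],[33,12],[34,20],[43,0]]
[[2,12],[4,0],[15,19],[26,17],[27,20],[29,17],[34,20],[43,0]]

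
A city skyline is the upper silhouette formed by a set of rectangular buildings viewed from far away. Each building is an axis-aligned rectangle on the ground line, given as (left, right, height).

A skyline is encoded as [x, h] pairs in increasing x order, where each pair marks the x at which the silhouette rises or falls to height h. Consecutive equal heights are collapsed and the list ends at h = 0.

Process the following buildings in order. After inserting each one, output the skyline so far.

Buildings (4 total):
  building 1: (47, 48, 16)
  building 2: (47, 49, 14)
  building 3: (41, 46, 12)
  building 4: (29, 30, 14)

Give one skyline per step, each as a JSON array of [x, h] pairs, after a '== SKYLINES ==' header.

== SKYLINES ==
[[47,16],[48,0]]
[[47,16],[48,14],[49,0]]
[[41,12],[46,0],[47,16],[48,14],[49,0]]
[[29,14],[30,0],[41,12],[46,0],[47,16],[48,14],[49,0]]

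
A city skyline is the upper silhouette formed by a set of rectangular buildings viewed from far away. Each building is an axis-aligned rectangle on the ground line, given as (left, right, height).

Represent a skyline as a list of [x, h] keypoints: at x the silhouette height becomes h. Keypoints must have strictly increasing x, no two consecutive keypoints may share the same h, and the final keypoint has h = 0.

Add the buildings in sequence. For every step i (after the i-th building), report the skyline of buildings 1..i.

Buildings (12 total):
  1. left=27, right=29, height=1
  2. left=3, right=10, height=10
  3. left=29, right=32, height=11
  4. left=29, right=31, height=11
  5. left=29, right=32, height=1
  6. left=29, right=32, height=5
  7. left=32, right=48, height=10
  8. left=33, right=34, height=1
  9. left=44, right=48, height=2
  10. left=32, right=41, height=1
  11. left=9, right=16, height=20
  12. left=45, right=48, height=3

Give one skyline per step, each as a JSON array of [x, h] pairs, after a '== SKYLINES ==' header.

== SKYLINES ==
[[27,1],[29,0]]
[[3,10],[10,0],[27,1],[29,0]]
[[3,10],[10,0],[27,1],[29,11],[32,0]]
[[3,10],[10,0],[27,1],[29,11],[32,0]]
[[3,10],[10,0],[27,1],[29,11],[32,0]]
[[3,10],[10,0],[27,1],[29,11],[32,0]]
[[3,10],[10,0],[27,1],[29,11],[32,10],[48,0]]
[[3,10],[10,0],[27,1],[29,11],[32,10],[48,0]]
[[3,10],[10,0],[27,1],[29,11],[32,10],[48,0]]
[[3,10],[10,0],[27,1],[29,11],[32,10],[48,0]]
[[3,10],[9,20],[16,0],[27,1],[29,11],[32,10],[48,0]]
[[3,10],[9,20],[16,0],[27,1],[29,11],[32,10],[48,0]]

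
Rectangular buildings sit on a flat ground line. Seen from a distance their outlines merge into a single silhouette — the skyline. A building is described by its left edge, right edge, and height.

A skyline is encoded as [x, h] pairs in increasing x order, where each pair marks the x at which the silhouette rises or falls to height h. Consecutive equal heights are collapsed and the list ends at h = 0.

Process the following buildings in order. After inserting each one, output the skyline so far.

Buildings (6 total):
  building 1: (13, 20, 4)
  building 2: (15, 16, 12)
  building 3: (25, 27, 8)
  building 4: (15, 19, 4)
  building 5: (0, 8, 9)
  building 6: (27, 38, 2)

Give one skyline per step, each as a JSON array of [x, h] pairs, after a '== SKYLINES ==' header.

== SKYLINES ==
[[13,4],[20,0]]
[[13,4],[15,12],[16,4],[20,0]]
[[13,4],[15,12],[16,4],[20,0],[25,8],[27,0]]
[[13,4],[15,12],[16,4],[20,0],[25,8],[27,0]]
[[0,9],[8,0],[13,4],[15,12],[16,4],[20,0],[25,8],[27,0]]
[[0,9],[8,0],[13,4],[15,12],[16,4],[20,0],[25,8],[27,2],[38,0]]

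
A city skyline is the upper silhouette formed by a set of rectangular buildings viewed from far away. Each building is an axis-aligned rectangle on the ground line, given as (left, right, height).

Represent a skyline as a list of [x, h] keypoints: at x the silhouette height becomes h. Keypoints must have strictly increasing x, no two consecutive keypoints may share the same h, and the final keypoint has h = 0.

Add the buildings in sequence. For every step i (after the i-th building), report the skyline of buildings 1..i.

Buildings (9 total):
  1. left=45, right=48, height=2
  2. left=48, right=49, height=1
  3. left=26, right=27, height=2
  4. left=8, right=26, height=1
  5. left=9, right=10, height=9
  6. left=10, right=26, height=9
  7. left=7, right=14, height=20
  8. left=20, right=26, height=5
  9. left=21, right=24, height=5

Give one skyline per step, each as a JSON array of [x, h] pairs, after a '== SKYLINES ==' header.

== SKYLINES ==
[[45,2],[48,0]]
[[45,2],[48,1],[49,0]]
[[26,2],[27,0],[45,2],[48,1],[49,0]]
[[8,1],[26,2],[27,0],[45,2],[48,1],[49,0]]
[[8,1],[9,9],[10,1],[26,2],[27,0],[45,2],[48,1],[49,0]]
[[8,1],[9,9],[26,2],[27,0],[45,2],[48,1],[49,0]]
[[7,20],[14,9],[26,2],[27,0],[45,2],[48,1],[49,0]]
[[7,20],[14,9],[26,2],[27,0],[45,2],[48,1],[49,0]]
[[7,20],[14,9],[26,2],[27,0],[45,2],[48,1],[49,0]]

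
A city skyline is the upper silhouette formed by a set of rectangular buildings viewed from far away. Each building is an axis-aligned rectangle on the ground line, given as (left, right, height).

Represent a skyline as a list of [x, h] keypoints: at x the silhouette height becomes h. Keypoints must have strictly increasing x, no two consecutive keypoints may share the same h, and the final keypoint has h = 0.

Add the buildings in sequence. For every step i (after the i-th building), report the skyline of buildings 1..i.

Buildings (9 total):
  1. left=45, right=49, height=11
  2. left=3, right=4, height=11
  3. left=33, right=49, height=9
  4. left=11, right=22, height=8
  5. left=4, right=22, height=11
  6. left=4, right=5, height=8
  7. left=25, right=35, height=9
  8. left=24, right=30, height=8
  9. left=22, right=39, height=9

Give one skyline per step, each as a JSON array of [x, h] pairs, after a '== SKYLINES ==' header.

== SKYLINES ==
[[45,11],[49,0]]
[[3,11],[4,0],[45,11],[49,0]]
[[3,11],[4,0],[33,9],[45,11],[49,0]]
[[3,11],[4,0],[11,8],[22,0],[33,9],[45,11],[49,0]]
[[3,11],[22,0],[33,9],[45,11],[49,0]]
[[3,11],[22,0],[33,9],[45,11],[49,0]]
[[3,11],[22,0],[25,9],[45,11],[49,0]]
[[3,11],[22,0],[24,8],[25,9],[45,11],[49,0]]
[[3,11],[22,9],[45,11],[49,0]]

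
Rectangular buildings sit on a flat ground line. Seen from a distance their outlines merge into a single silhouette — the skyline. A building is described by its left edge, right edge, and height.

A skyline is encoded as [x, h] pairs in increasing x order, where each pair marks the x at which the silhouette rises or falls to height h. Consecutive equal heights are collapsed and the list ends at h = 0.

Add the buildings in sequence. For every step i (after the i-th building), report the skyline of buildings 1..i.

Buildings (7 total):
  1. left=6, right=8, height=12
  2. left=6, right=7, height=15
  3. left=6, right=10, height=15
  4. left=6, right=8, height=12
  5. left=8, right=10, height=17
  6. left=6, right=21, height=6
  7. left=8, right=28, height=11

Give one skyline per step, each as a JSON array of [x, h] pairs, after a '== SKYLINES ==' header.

== SKYLINES ==
[[6,12],[8,0]]
[[6,15],[7,12],[8,0]]
[[6,15],[10,0]]
[[6,15],[10,0]]
[[6,15],[8,17],[10,0]]
[[6,15],[8,17],[10,6],[21,0]]
[[6,15],[8,17],[10,11],[28,0]]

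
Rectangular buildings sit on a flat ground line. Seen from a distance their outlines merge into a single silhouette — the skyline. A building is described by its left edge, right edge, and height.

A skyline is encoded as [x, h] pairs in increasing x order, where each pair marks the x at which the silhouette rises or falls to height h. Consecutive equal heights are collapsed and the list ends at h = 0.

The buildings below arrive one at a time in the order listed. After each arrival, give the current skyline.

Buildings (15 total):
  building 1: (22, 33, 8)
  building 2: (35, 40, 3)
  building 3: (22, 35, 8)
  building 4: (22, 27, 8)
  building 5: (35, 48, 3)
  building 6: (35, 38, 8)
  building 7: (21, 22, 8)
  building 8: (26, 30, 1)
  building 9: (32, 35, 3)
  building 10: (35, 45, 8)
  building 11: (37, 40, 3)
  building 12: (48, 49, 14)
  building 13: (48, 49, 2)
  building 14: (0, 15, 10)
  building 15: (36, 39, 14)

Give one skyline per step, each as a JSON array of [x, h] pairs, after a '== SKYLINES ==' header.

== SKYLINES ==
[[22,8],[33,0]]
[[22,8],[33,0],[35,3],[40,0]]
[[22,8],[35,3],[40,0]]
[[22,8],[35,3],[40,0]]
[[22,8],[35,3],[48,0]]
[[22,8],[38,3],[48,0]]
[[21,8],[38,3],[48,0]]
[[21,8],[38,3],[48,0]]
[[21,8],[38,3],[48,0]]
[[21,8],[45,3],[48,0]]
[[21,8],[45,3],[48,0]]
[[21,8],[45,3],[48,14],[49,0]]
[[21,8],[45,3],[48,14],[49,0]]
[[0,10],[15,0],[21,8],[45,3],[48,14],[49,0]]
[[0,10],[15,0],[21,8],[36,14],[39,8],[45,3],[48,14],[49,0]]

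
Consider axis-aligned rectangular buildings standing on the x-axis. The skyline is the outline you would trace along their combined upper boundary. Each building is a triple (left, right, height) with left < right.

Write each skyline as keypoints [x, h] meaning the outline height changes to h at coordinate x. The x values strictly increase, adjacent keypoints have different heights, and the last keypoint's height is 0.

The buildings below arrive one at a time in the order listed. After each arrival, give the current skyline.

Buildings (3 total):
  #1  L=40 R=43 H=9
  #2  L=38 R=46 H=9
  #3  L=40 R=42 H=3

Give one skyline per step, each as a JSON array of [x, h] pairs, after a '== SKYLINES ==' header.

== SKYLINES ==
[[40,9],[43,0]]
[[38,9],[46,0]]
[[38,9],[46,0]]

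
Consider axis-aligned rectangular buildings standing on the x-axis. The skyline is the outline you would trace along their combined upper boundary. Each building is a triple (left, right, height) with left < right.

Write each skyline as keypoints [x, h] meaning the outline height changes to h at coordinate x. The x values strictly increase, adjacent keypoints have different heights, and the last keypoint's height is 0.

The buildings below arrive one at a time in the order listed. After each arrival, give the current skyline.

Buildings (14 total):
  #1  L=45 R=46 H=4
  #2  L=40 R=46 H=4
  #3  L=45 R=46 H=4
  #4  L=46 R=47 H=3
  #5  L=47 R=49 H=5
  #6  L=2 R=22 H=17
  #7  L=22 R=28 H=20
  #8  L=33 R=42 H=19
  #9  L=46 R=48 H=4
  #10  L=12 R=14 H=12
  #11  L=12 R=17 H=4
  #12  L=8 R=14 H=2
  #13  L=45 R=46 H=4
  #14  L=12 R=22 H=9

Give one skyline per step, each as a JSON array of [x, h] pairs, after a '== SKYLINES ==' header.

== SKYLINES ==
[[45,4],[46,0]]
[[40,4],[46,0]]
[[40,4],[46,0]]
[[40,4],[46,3],[47,0]]
[[40,4],[46,3],[47,5],[49,0]]
[[2,17],[22,0],[40,4],[46,3],[47,5],[49,0]]
[[2,17],[22,20],[28,0],[40,4],[46,3],[47,5],[49,0]]
[[2,17],[22,20],[28,0],[33,19],[42,4],[46,3],[47,5],[49,0]]
[[2,17],[22,20],[28,0],[33,19],[42,4],[47,5],[49,0]]
[[2,17],[22,20],[28,0],[33,19],[42,4],[47,5],[49,0]]
[[2,17],[22,20],[28,0],[33,19],[42,4],[47,5],[49,0]]
[[2,17],[22,20],[28,0],[33,19],[42,4],[47,5],[49,0]]
[[2,17],[22,20],[28,0],[33,19],[42,4],[47,5],[49,0]]
[[2,17],[22,20],[28,0],[33,19],[42,4],[47,5],[49,0]]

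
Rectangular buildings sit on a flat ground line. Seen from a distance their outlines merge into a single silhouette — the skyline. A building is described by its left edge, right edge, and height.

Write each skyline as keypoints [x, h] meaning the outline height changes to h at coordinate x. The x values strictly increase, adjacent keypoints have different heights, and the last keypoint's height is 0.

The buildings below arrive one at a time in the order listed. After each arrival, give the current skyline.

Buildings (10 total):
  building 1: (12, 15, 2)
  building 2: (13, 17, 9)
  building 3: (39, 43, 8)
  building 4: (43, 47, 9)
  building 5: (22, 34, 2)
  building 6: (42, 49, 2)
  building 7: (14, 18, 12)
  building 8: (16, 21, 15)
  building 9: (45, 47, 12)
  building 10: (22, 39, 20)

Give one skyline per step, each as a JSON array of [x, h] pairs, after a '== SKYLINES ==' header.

== SKYLINES ==
[[12,2],[15,0]]
[[12,2],[13,9],[17,0]]
[[12,2],[13,9],[17,0],[39,8],[43,0]]
[[12,2],[13,9],[17,0],[39,8],[43,9],[47,0]]
[[12,2],[13,9],[17,0],[22,2],[34,0],[39,8],[43,9],[47,0]]
[[12,2],[13,9],[17,0],[22,2],[34,0],[39,8],[43,9],[47,2],[49,0]]
[[12,2],[13,9],[14,12],[18,0],[22,2],[34,0],[39,8],[43,9],[47,2],[49,0]]
[[12,2],[13,9],[14,12],[16,15],[21,0],[22,2],[34,0],[39,8],[43,9],[47,2],[49,0]]
[[12,2],[13,9],[14,12],[16,15],[21,0],[22,2],[34,0],[39,8],[43,9],[45,12],[47,2],[49,0]]
[[12,2],[13,9],[14,12],[16,15],[21,0],[22,20],[39,8],[43,9],[45,12],[47,2],[49,0]]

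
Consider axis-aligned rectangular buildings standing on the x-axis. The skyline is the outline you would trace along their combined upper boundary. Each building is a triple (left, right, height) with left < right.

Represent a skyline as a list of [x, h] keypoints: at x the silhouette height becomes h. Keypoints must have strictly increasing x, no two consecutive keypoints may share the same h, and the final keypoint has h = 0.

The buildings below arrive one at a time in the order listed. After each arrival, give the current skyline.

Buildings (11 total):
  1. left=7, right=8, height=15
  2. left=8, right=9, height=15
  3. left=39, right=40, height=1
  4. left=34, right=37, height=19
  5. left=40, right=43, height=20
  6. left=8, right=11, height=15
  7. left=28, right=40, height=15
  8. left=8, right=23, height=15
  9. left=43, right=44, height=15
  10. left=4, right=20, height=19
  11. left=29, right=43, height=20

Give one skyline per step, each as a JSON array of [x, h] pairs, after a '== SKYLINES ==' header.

== SKYLINES ==
[[7,15],[8,0]]
[[7,15],[9,0]]
[[7,15],[9,0],[39,1],[40,0]]
[[7,15],[9,0],[34,19],[37,0],[39,1],[40,0]]
[[7,15],[9,0],[34,19],[37,0],[39,1],[40,20],[43,0]]
[[7,15],[11,0],[34,19],[37,0],[39,1],[40,20],[43,0]]
[[7,15],[11,0],[28,15],[34,19],[37,15],[40,20],[43,0]]
[[7,15],[23,0],[28,15],[34,19],[37,15],[40,20],[43,0]]
[[7,15],[23,0],[28,15],[34,19],[37,15],[40,20],[43,15],[44,0]]
[[4,19],[20,15],[23,0],[28,15],[34,19],[37,15],[40,20],[43,15],[44,0]]
[[4,19],[20,15],[23,0],[28,15],[29,20],[43,15],[44,0]]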